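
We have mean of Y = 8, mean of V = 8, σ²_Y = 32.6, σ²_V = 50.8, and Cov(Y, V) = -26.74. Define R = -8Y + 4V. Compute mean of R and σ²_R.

mean of R = (-8)·mean of Y + 4·mean of V = (-8)·8 + 4·8 = -32.
σ²_R = a²·σ²_Y + b²·σ²_V + 2ab·Cov(Y, V) with a = -8, b = 4.
= (-8)²·32.6 + 4²·50.8 + 2·(-8)·4·(-26.74)
= 2086.4 + 812.8 + 1711.36 = 4610.56.

mean of R = -32, σ²_R = 4610.56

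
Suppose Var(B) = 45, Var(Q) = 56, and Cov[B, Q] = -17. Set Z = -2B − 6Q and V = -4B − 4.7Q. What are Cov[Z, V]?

Cov[Z, V] = 1371.4

By bilinearity, Cov[Z, V] = ac·Var(B) + bd·Var(Q) + (ad+bc)·Cov[B, Q], with a=-2, b=-6, c=-4, d=-4.7.
ac·Var(B) = (-2)·(-4)·45 = 360
bd·Var(Q) = (-6)·(-4.7)·56 = 1579.2
(ad+bc)·Cov[B, Q] = (33.4)·(-17) = -567.8
Cov[Z, V] = 360 + 1579.2 + (-567.8) = 1371.4.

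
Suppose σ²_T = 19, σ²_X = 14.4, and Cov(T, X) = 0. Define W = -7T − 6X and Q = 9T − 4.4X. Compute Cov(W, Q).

By bilinearity, Cov(W, Q) = ac·σ²_T + bd·σ²_X + (ad+bc)·Cov(T, X), with a=-7, b=-6, c=9, d=-4.4.
ac·σ²_T = (-7)·9·19 = -1197
bd·σ²_X = (-6)·(-4.4)·14.4 = 380.16
(ad+bc)·Cov(T, X) = (-23.2)·0 = 0
Cov(W, Q) = -1197 + 380.16 + 0 = -816.84.

Cov(W, Q) = -816.84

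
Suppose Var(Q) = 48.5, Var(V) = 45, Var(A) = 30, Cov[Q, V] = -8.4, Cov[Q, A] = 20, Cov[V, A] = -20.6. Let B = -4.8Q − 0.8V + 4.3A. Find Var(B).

Var(B) = a²·Var(Q) + b²·Var(V) + c²·Var(A) + 2ab·Cov[Q, V] + 2ac·Cov[Q, A] + 2bc·Cov[V, A], with a = -4.8, b = -0.8, c = 4.3.
= 1117.44 + 28.8 + 554.7 + (-64.512) + (-825.6) + 141.728
= 952.556.

Var(B) = 952.556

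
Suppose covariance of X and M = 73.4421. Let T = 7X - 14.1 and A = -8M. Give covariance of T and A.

covariance of T and A = a·c·covariance of X and M = 7·(-8)·73.4421 = -4112.7576. Additive constants drop out.

covariance of T and A = -4112.7576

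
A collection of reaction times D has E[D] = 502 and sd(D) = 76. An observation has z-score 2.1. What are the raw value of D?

D = 661.6

D = E[D] + z·sd(D) = 502 + 2.1·76 = 661.6.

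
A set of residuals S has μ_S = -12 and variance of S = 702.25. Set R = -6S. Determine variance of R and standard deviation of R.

R = -6S is linear with a = -6, b = 0.
variance of R = a²·variance of S = (-6)²·702.25 = 25281.
standard deviation of S = √702.25 = 26.5.
standard deviation of R = |a|·standard deviation of S = |-6|·26.5 = 159.

variance of R = 25281, standard deviation of R = 159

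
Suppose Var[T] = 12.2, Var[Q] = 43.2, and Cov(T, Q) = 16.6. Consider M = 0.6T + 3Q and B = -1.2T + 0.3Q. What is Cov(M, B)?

By bilinearity, Cov(M, B) = ac·Var[T] + bd·Var[Q] + (ad+bc)·Cov(T, Q), with a=0.6, b=3, c=-1.2, d=0.3.
ac·Var[T] = 0.6·(-1.2)·12.2 = -8.784
bd·Var[Q] = 3·0.3·43.2 = 38.88
(ad+bc)·Cov(T, Q) = (-3.42)·16.6 = -56.772
Cov(M, B) = -8.784 + 38.88 + (-56.772) = -26.676.

Cov(M, B) = -26.676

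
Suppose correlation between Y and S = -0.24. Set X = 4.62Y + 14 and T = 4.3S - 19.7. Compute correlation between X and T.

correlation between X and T = -0.24

Linear rescalings preserve correlation up to sign; here the slopes 4.62 and 4.3 have the same sign, so correlation between X and T = correlation between Y and S = -0.24.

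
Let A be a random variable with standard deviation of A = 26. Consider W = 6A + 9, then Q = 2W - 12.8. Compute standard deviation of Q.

standard deviation of Q = 312

standard deviation of W = |6|·26 = 156.
standard deviation of Q = |2|·156 = 312.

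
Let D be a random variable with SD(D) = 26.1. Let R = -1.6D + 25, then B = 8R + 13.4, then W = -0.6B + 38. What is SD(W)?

SD(R) = |-1.6|·26.1 = 41.76.
SD(B) = |8|·41.76 = 334.08.
SD(W) = |-0.6|·334.08 = 200.448.

SD(W) = 200.448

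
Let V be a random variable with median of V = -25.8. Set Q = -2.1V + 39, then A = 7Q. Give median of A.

median of Q = (-2.1)·(-25.8) + 39 = 93.18.
median of A = 7·93.18 = 652.26.

median of A = 652.26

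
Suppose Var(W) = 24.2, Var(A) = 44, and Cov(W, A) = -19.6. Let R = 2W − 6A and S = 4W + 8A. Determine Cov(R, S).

Cov(R, S) = -1761.6

By bilinearity, Cov(R, S) = ac·Var(W) + bd·Var(A) + (ad+bc)·Cov(W, A), with a=2, b=-6, c=4, d=8.
ac·Var(W) = 2·4·24.2 = 193.6
bd·Var(A) = (-6)·8·44 = -2112
(ad+bc)·Cov(W, A) = (-8)·(-19.6) = 156.8
Cov(R, S) = 193.6 + (-2112) + 156.8 = -1761.6.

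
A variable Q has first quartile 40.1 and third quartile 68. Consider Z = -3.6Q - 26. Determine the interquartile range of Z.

IQR of Q = Q3 − Q1 = 68 − 40.1 = 27.9.
Under Z = aQ + b, IQR(Z) = |a|·IQR(Q) = |-3.6|·27.9 = 100.44 (shifts cancel; spread scales by |a|).

IQR(Z) = 100.44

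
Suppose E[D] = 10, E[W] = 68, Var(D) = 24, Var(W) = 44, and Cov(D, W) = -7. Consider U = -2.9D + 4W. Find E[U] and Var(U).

E[U] = 243, Var(U) = 1068.24

E[U] = (-2.9)·E[D] + 4·E[W] = (-2.9)·10 + 4·68 = 243.
Var(U) = a²·Var(D) + b²·Var(W) + 2ab·Cov(D, W) with a = -2.9, b = 4.
= (-2.9)²·24 + 4²·44 + 2·(-2.9)·4·(-7)
= 201.84 + 704 + 162.4 = 1068.24.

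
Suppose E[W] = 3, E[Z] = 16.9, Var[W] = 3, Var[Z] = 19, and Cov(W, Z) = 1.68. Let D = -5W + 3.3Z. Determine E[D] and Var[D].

E[D] = 40.77, Var[D] = 226.47

E[D] = (-5)·E[W] + 3.3·E[Z] = (-5)·3 + 3.3·16.9 = 40.77.
Var[D] = a²·Var[W] + b²·Var[Z] + 2ab·Cov(W, Z) with a = -5, b = 3.3.
= (-5)²·3 + 3.3²·19 + 2·(-5)·3.3·1.68
= 75 + 206.91 + (-55.44) = 226.47.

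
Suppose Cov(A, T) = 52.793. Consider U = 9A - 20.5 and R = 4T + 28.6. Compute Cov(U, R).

Cov(U, R) = a·c·Cov(A, T) = 9·4·52.793 = 1900.548. Additive constants drop out.

Cov(U, R) = 1900.548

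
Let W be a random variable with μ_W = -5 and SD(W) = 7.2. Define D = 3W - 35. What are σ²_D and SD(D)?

D = 3W - 35 is linear with a = 3, b = -35.
σ²_W = 7.2² = 51.84.
σ²_D = a²·σ²_W = 3²·51.84 = 466.56 (the additive constant -35 does not affect variance).
SD(D) = |a|·SD(W) = |3|·7.2 = 21.6.

σ²_D = 466.56, SD(D) = 21.6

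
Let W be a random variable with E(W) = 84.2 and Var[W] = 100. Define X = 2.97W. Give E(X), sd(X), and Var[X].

E(X) = 250.074, sd(X) = 29.7, Var[X] = 882.09

X = 2.97W is linear with a = 2.97, b = 0.
E(X) = a·E(W) + b = 2.97·84.2 = 250.074.
sd(W) = √100 = 10.
sd(X) = |a|·sd(W) = |2.97|·10 = 29.7.
Var[X] = a²·Var[W] = 2.97²·100 = 882.09.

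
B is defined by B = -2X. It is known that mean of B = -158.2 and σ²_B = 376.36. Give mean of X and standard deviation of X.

mean of X = 79.1, standard deviation of X = 9.7

From B = -2X: mean of B = a·mean of X + b, so mean of X = (mean of B − b)/a = (-158.2 − 0)/(-2) = 79.1.
standard deviation of B = √376.36 = 19.4.
standard deviation of B = |a|·standard deviation of X, so standard deviation of X = 19.4/|-2| = 9.7.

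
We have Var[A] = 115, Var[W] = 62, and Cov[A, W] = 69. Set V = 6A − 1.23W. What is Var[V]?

Var[V] = a²·Var[A] + b²·Var[W] + 2ab·Cov[A, W] with a = 6, b = -1.23.
= 6²·115 + (-1.23)²·62 + 2·6·(-1.23)·69
= 4140 + 93.7998 + (-1018.44) = 3215.3598.

Var[V] = 3215.3598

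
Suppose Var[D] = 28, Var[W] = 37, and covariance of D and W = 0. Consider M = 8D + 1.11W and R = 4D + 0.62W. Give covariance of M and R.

covariance of M and R = 921.4634

By bilinearity, covariance of M and R = ac·Var[D] + bd·Var[W] + (ad+bc)·covariance of D and W, with a=8, b=1.11, c=4, d=0.62.
ac·Var[D] = 8·4·28 = 896
bd·Var[W] = 1.11·0.62·37 = 25.4634
(ad+bc)·covariance of D and W = (9.4)·0 = 0
covariance of M and R = 896 + 25.4634 + 0 = 921.4634.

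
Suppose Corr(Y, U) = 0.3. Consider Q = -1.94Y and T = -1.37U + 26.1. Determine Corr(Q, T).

Corr(Q, T) = 0.3

Linear rescalings preserve correlation up to sign; here the slopes -1.94 and -1.37 have the same sign, so Corr(Q, T) = Corr(Y, U) = 0.3.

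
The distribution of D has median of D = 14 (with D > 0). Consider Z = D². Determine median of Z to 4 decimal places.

D² is monotone on this domain, so median of Z = square(14) = 196.

median of Z = 196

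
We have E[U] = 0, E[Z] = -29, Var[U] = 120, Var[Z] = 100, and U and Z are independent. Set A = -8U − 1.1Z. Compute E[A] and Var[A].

E[A] = 31.9, Var[A] = 7801

E[A] = (-8)·E[U] + (-1.1)·E[Z] = (-8)·0 + (-1.1)·(-29) = 31.9.
Var[A] = a²·Var[U] + b²·Var[Z] + 2ab·Cov(U, Z) with a = -8, b = -1.1.
Independence gives Cov(U, Z) = 0.
= (-8)²·120 + (-1.1)²·100 + 2·(-8)·(-1.1)·0
= 7680 + 121 + 0 = 7801.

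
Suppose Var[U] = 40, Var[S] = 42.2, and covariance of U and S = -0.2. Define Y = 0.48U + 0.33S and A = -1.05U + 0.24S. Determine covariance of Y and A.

By bilinearity, covariance of Y and A = ac·Var[U] + bd·Var[S] + (ad+bc)·covariance of U and S, with a=0.48, b=0.33, c=-1.05, d=0.24.
ac·Var[U] = 0.48·(-1.05)·40 = -20.16
bd·Var[S] = 0.33·0.24·42.2 = 3.34224
(ad+bc)·covariance of U and S = (-0.2313)·(-0.2) = 0.04626
covariance of Y and A = -20.16 + 3.34224 + 0.04626 = -16.7715.

covariance of Y and A = -16.7715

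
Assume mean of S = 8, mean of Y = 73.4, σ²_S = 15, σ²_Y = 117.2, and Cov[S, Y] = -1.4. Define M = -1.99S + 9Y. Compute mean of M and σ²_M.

mean of M = (-1.99)·mean of S + 9·mean of Y = (-1.99)·8 + 9·73.4 = 644.68.
σ²_M = a²·σ²_S + b²·σ²_Y + 2ab·Cov[S, Y] with a = -1.99, b = 9.
= (-1.99)²·15 + 9²·117.2 + 2·(-1.99)·9·(-1.4)
= 59.4015 + 9493.2 + 50.148 = 9602.7495.

mean of M = 644.68, σ²_M = 9602.7495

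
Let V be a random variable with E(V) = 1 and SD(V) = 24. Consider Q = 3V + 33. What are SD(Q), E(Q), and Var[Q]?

Q = 3V + 33 is linear with a = 3, b = 33.
SD(Q) = |a|·SD(V) = |3|·24 = 72.
E(Q) = a·E(V) + b = 3·1 + 33 = 36.
Var[V] = 24² = 576.
Var[Q] = a²·Var[V] = 3²·576 = 5184 (the additive constant 33 does not affect variance).

SD(Q) = 72, E(Q) = 36, Var[Q] = 5184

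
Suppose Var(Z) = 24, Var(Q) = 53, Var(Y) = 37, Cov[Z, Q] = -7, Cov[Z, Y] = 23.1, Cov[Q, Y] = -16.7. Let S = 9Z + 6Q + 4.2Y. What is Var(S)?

Var(S) = a²·Var(Z) + b²·Var(Q) + c²·Var(Y) + 2ab·Cov[Z, Q] + 2ac·Cov[Z, Y] + 2bc·Cov[Q, Y], with a = 9, b = 6, c = 4.2.
= 1944 + 1908 + 652.68 + (-756) + 1746.36 + (-841.68)
= 4653.36.

Var(S) = 4653.36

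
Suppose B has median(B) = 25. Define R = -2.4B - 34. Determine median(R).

median(R) = -94

A linear map preserves order up to sign, so median(R) = a·median(B) + b = (-2.4)·25 + (-34) = -94.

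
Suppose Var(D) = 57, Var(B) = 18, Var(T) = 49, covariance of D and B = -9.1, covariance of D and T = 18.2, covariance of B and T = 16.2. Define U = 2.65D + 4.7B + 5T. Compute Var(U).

Var(U) = 3039.9215

Var(U) = a²·Var(D) + b²·Var(B) + c²·Var(T) + 2ab·covariance of D and B + 2ac·covariance of D and T + 2bc·covariance of B and T, with a = 2.65, b = 4.7, c = 5.
= 400.2825 + 397.62 + 1225 + (-226.681) + 482.3 + 761.4
= 3039.9215.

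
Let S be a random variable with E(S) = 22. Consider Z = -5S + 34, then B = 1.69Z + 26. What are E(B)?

E(Z) = (-5)·22 + 34 = -76.
E(B) = 1.69·(-76) + 26 = -102.44.

E(B) = -102.44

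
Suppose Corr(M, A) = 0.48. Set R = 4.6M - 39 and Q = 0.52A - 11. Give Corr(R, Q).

Linear rescalings preserve correlation up to sign; here the slopes 4.6 and 0.52 have the same sign, so Corr(R, Q) = Corr(M, A) = 0.48.

Corr(R, Q) = 0.48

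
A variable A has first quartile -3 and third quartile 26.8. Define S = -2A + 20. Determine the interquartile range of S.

IQR(S) = 59.6

IQR of A = Q3 − Q1 = 26.8 − (-3) = 29.8.
Under S = aA + b, IQR(S) = |a|·IQR(A) = |-2|·29.8 = 59.6 (shifts cancel; spread scales by |a|).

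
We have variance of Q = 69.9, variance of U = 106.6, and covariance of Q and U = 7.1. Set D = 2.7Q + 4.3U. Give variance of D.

variance of D = 2645.467

variance of D = a²·variance of Q + b²·variance of U + 2ab·covariance of Q and U with a = 2.7, b = 4.3.
= 2.7²·69.9 + 4.3²·106.6 + 2·2.7·4.3·7.1
= 509.571 + 1971.034 + 164.862 = 2645.467.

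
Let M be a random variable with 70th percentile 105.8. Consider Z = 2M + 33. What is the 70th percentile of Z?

70th percentile of Z = 244.6

Since a = 2 > 0 the transformation is increasing, so the 70th percentile of Z = a·(P_{70} of M) + b = 2·105.8 + 33 = 244.6.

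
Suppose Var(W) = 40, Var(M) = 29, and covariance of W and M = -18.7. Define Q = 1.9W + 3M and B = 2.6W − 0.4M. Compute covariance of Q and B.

By bilinearity, covariance of Q and B = ac·Var(W) + bd·Var(M) + (ad+bc)·covariance of W and M, with a=1.9, b=3, c=2.6, d=-0.4.
ac·Var(W) = 1.9·2.6·40 = 197.6
bd·Var(M) = 3·(-0.4)·29 = -34.8
(ad+bc)·covariance of W and M = (7.04)·(-18.7) = -131.648
covariance of Q and B = 197.6 + (-34.8) + (-131.648) = 31.152.

covariance of Q and B = 31.152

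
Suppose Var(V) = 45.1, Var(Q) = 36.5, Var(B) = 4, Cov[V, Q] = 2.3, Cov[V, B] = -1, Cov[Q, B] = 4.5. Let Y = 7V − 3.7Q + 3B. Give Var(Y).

Var(Y) = a²·Var(V) + b²·Var(Q) + c²·Var(B) + 2ab·Cov[V, Q] + 2ac·Cov[V, B] + 2bc·Cov[Q, B], with a = 7, b = -3.7, c = 3.
= 2209.9 + 499.685 + 36 + (-119.14) + (-42) + (-99.9)
= 2484.545.

Var(Y) = 2484.545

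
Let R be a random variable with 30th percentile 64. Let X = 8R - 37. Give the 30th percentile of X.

Since a = 8 > 0 the transformation is increasing, so the 30th percentile of X = a·(P_{30} of R) + b = 8·64 + (-37) = 475.

30th percentile of X = 475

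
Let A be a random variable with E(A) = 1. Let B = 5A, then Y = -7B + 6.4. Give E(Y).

E(B) = 5·1 = 5.
E(Y) = (-7)·5 + 6.4 = -28.6.

E(Y) = -28.6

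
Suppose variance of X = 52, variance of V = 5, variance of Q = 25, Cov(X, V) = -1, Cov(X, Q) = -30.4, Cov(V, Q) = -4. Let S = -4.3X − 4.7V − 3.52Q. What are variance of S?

variance of S = a²·variance of X + b²·variance of V + c²·variance of Q + 2ab·Cov(X, V) + 2ac·Cov(X, Q) + 2bc·Cov(V, Q), with a = -4.3, b = -4.7, c = -3.52.
= 961.48 + 110.45 + 309.76 + (-40.42) + (-920.2688) + (-132.352)
= 288.6492.

variance of S = 288.6492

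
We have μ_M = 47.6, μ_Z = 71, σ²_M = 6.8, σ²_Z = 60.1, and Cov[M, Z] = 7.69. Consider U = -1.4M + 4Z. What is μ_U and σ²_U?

μ_U = (-1.4)·μ_M + 4·μ_Z = (-1.4)·47.6 + 4·71 = 217.36.
σ²_U = a²·σ²_M + b²·σ²_Z + 2ab·Cov[M, Z] with a = -1.4, b = 4.
= (-1.4)²·6.8 + 4²·60.1 + 2·(-1.4)·4·7.69
= 13.328 + 961.6 + (-86.128) = 888.8.

μ_U = 217.36, σ²_U = 888.8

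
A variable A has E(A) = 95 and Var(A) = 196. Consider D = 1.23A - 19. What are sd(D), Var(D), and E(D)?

sd(D) = 17.22, Var(D) = 296.5284, E(D) = 97.85

D = 1.23A - 19 is linear with a = 1.23, b = -19.
sd(A) = √196 = 14.
sd(D) = |a|·sd(A) = |1.23|·14 = 17.22.
Var(D) = a²·Var(A) = 1.23²·196 = 296.5284 (the additive constant -19 does not affect variance).
E(D) = a·E(A) + b = 1.23·95 + (-19) = 97.85.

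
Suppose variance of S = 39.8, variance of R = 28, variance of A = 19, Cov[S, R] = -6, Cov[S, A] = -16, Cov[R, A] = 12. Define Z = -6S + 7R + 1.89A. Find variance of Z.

variance of Z = 4057.0699

variance of Z = a²·variance of S + b²·variance of R + c²·variance of A + 2ab·Cov[S, R] + 2ac·Cov[S, A] + 2bc·Cov[R, A], with a = -6, b = 7, c = 1.89.
= 1432.8 + 1372 + 67.8699 + 504 + 362.88 + 317.52
= 4057.0699.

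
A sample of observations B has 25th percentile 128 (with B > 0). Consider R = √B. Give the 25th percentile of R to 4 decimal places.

√B is increasing, so P_{25}(R) = g(P_{25}(B)) ≈ 11.3137.

25th percentile of R = 11.3137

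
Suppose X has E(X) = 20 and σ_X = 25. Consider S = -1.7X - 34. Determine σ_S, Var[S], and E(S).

S = -1.7X - 34 is linear with a = -1.7, b = -34.
σ_S = |a|·σ_X = |-1.7|·25 = 42.5.
Var[X] = 25² = 625.
Var[S] = a²·Var[X] = (-1.7)²·625 = 1806.25 (the additive constant -34 does not affect variance).
E(S) = a·E(X) + b = (-1.7)·20 + (-34) = -68.

σ_S = 42.5, Var[S] = 1806.25, E(S) = -68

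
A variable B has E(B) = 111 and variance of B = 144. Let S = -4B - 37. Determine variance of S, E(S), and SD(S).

variance of S = 2304, E(S) = -481, SD(S) = 48

S = -4B - 37 is linear with a = -4, b = -37.
variance of S = a²·variance of B = (-4)²·144 = 2304 (the additive constant -37 does not affect variance).
E(S) = a·E(B) + b = (-4)·111 + (-37) = -481.
SD(B) = √144 = 12.
SD(S) = |a|·SD(B) = |-4|·12 = 48.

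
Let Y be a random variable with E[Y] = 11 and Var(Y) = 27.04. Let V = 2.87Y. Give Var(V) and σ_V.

Var(V) = 222.725776, σ_V = 14.924

V = 2.87Y is linear with a = 2.87, b = 0.
Var(V) = a²·Var(Y) = 2.87²·27.04 = 222.725776.
σ_Y = √27.04 = 5.2.
σ_V = |a|·σ_Y = |2.87|·5.2 = 14.924.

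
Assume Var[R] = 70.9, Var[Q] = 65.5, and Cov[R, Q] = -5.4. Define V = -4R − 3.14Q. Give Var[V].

Var[V] = a²·Var[R] + b²·Var[Q] + 2ab·Cov[R, Q] with a = -4, b = -3.14.
= (-4)²·70.9 + (-3.14)²·65.5 + 2·(-4)·(-3.14)·(-5.4)
= 1134.4 + 645.8038 + (-135.648) = 1644.5558.

Var[V] = 1644.5558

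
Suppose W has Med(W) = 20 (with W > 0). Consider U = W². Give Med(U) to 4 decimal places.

W² is monotone on this domain, so Med(U) = square(20) = 400.

Med(U) = 400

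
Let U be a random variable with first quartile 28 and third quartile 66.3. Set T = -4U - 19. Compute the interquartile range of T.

IQR of U = Q3 − Q1 = 66.3 − 28 = 38.3.
Under T = aU + b, IQR(T) = |a|·IQR(U) = |-4|·38.3 = 153.2 (shifts cancel; spread scales by |a|).

IQR(T) = 153.2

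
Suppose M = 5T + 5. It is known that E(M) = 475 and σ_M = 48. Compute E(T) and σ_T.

From M = 5T + 5: E(M) = a·E(T) + b, so E(T) = (E(M) − b)/a = (475 − 5)/5 = 94.
σ_M = |a|·σ_T, so σ_T = 48/|5| = 9.6.

E(T) = 94, σ_T = 9.6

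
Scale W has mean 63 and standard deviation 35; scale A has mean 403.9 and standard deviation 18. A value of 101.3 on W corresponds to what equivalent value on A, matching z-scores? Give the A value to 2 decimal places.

z = (101.3 − 63)/35 ≈ 1.0943.
A = 403.9 + z·18 = 403.9 + (101.3 − 63)·18/35 ≈ 423.60.

A = 423.60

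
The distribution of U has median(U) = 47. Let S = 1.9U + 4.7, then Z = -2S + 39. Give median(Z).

median(S) = 1.9·47 + 4.7 = 94.
median(Z) = (-2)·94 + 39 = -149.

median(Z) = -149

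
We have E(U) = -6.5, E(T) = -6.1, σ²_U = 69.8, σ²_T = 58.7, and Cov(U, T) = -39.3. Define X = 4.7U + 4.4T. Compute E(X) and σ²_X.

E(X) = -57.39, σ²_X = 1052.866

E(X) = 4.7·E(U) + 4.4·E(T) = 4.7·(-6.5) + 4.4·(-6.1) = -57.39.
σ²_X = a²·σ²_U + b²·σ²_T + 2ab·Cov(U, T) with a = 4.7, b = 4.4.
= 4.7²·69.8 + 4.4²·58.7 + 2·4.7·4.4·(-39.3)
= 1541.882 + 1136.432 + (-1625.448) = 1052.866.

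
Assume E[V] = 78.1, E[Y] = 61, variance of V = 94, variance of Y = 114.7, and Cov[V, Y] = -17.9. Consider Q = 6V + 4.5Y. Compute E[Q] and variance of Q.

E[Q] = 743.1, variance of Q = 4740.075

E[Q] = 6·E[V] + 4.5·E[Y] = 6·78.1 + 4.5·61 = 743.1.
variance of Q = a²·variance of V + b²·variance of Y + 2ab·Cov[V, Y] with a = 6, b = 4.5.
= 6²·94 + 4.5²·114.7 + 2·6·4.5·(-17.9)
= 3384 + 2322.675 + (-966.6) = 4740.075.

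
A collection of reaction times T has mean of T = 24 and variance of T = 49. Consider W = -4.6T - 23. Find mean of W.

W = -4.6T - 23 is linear with a = -4.6, b = -23.
mean of W = a·mean of T + b = (-4.6)·24 + (-23) = -133.4.

mean of W = -133.4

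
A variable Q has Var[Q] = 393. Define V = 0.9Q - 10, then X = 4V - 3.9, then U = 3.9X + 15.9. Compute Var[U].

Var[U] = 77468.7888

Var[V] = 0.9²·393 = 318.33.
Var[X] = 4²·318.33 = 5093.28.
Var[U] = 3.9²·5093.28 = 77468.7888.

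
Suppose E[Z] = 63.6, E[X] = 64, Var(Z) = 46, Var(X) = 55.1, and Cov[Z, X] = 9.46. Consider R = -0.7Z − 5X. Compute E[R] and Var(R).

E[R] = (-0.7)·E[Z] + (-5)·E[X] = (-0.7)·63.6 + (-5)·64 = -364.52.
Var(R) = a²·Var(Z) + b²·Var(X) + 2ab·Cov[Z, X] with a = -0.7, b = -5.
= (-0.7)²·46 + (-5)²·55.1 + 2·(-0.7)·(-5)·9.46
= 22.54 + 1377.5 + 66.22 = 1466.26.

E[R] = -364.52, Var(R) = 1466.26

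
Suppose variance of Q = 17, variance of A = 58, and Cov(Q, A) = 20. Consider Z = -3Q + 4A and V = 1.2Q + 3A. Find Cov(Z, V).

Cov(Z, V) = 550.8

By bilinearity, Cov(Z, V) = ac·variance of Q + bd·variance of A + (ad+bc)·Cov(Q, A), with a=-3, b=4, c=1.2, d=3.
ac·variance of Q = (-3)·1.2·17 = -61.2
bd·variance of A = 4·3·58 = 696
(ad+bc)·Cov(Q, A) = (-4.2)·20 = -84
Cov(Z, V) = -61.2 + 696 + (-84) = 550.8.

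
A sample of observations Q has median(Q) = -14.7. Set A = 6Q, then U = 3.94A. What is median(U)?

median(A) = 6·(-14.7) = -88.2.
median(U) = 3.94·(-88.2) = -347.508.

median(U) = -347.508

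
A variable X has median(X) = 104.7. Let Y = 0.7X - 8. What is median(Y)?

median(Y) = 65.29

A linear map preserves order up to sign, so median(Y) = a·median(X) + b = 0.7·104.7 + (-8) = 65.29.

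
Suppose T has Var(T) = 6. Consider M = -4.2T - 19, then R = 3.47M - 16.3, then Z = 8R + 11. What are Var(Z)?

Var(M) = (-4.2)²·6 = 105.84.
Var(R) = 3.47²·105.84 = 1274.408856.
Var(Z) = 8²·1274.408856 = 81562.166784.

Var(Z) = 81562.166784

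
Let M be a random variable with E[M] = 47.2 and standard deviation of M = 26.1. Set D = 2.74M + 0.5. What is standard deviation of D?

D = 2.74M + 0.5 is linear with a = 2.74, b = 0.5.
standard deviation of D = |a|·standard deviation of M = |2.74|·26.1 = 71.514.

standard deviation of D = 71.514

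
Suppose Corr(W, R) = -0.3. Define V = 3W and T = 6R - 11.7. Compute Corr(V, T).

Linear rescalings preserve correlation up to sign; here the slopes 3 and 6 have the same sign, so Corr(V, T) = Corr(W, R) = -0.3.

Corr(V, T) = -0.3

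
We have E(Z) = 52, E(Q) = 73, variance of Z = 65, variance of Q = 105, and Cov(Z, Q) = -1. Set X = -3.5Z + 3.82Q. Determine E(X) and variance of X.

E(X) = (-3.5)·E(Z) + 3.82·E(Q) = (-3.5)·52 + 3.82·73 = 96.86.
variance of X = a²·variance of Z + b²·variance of Q + 2ab·Cov(Z, Q) with a = -3.5, b = 3.82.
= (-3.5)²·65 + 3.82²·105 + 2·(-3.5)·3.82·(-1)
= 796.25 + 1532.202 + 26.74 = 2355.192.

E(X) = 96.86, variance of X = 2355.192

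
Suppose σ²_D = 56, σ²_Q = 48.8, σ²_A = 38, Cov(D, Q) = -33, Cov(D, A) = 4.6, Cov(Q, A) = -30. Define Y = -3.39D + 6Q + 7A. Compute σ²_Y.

σ²_Y = a²·σ²_D + b²·σ²_Q + c²·σ²_A + 2ab·Cov(D, Q) + 2ac·Cov(D, A) + 2bc·Cov(Q, A), with a = -3.39, b = 6, c = 7.
= 643.5576 + 1756.8 + 1862 + 1342.44 + (-218.316) + (-2520)
= 2866.4816.

σ²_Y = 2866.4816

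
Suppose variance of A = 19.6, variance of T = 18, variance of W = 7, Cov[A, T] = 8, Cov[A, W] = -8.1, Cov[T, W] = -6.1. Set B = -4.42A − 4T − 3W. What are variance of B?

variance of B = a²·variance of A + b²·variance of T + c²·variance of W + 2ab·Cov[A, T] + 2ac·Cov[A, W] + 2bc·Cov[T, W], with a = -4.42, b = -4, c = -3.
= 382.91344 + 288 + 63 + 282.88 + (-214.812) + (-146.4)
= 655.58144.

variance of B = 655.58144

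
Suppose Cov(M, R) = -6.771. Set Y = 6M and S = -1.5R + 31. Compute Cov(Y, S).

Cov(Y, S) = 60.939

Cov(Y, S) = a·c·Cov(M, R) = 6·(-1.5)·(-6.771) = 60.939. Additive constants drop out.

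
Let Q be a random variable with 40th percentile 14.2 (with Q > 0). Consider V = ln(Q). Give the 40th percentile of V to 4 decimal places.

40th percentile of V = 2.6532

ln(Q) is increasing, so P_{40}(V) = g(P_{40}(Q)) ≈ 2.6532.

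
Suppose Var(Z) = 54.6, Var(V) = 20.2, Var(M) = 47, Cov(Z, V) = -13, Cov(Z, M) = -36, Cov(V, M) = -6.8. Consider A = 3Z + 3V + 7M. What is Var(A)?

Var(A) = a²·Var(Z) + b²·Var(V) + c²·Var(M) + 2ab·Cov(Z, V) + 2ac·Cov(Z, M) + 2bc·Cov(V, M), with a = 3, b = 3, c = 7.
= 491.4 + 181.8 + 2303 + (-234) + (-1512) + (-285.6)
= 944.6.

Var(A) = 944.6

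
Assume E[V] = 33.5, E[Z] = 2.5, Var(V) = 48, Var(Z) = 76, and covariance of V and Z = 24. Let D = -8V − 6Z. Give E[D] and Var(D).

E[D] = -283, Var(D) = 8112

E[D] = (-8)·E[V] + (-6)·E[Z] = (-8)·33.5 + (-6)·2.5 = -283.
Var(D) = a²·Var(V) + b²·Var(Z) + 2ab·covariance of V and Z with a = -8, b = -6.
= (-8)²·48 + (-6)²·76 + 2·(-8)·(-6)·24
= 3072 + 2736 + 2304 = 8112.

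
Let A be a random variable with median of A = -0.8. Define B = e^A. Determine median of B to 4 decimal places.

e^A is monotone on this domain, so median of B = exp(-0.8) ≈ 0.4493.

median of B = 0.4493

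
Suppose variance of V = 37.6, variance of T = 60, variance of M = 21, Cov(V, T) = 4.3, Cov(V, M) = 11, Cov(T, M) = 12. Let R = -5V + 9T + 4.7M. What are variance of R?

variance of R = 6375.09

variance of R = a²·variance of V + b²·variance of T + c²·variance of M + 2ab·Cov(V, T) + 2ac·Cov(V, M) + 2bc·Cov(T, M), with a = -5, b = 9, c = 4.7.
= 940 + 4860 + 463.89 + (-387) + (-517) + 1015.2
= 6375.09.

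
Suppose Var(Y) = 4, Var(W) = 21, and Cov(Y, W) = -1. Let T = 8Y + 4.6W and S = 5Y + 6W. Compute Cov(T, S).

Cov(T, S) = 668.6

By bilinearity, Cov(T, S) = ac·Var(Y) + bd·Var(W) + (ad+bc)·Cov(Y, W), with a=8, b=4.6, c=5, d=6.
ac·Var(Y) = 8·5·4 = 160
bd·Var(W) = 4.6·6·21 = 579.6
(ad+bc)·Cov(Y, W) = (71)·(-1) = -71
Cov(T, S) = 160 + 579.6 + (-71) = 668.6.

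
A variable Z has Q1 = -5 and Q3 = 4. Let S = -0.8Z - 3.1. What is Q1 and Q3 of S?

a = -0.8 < 0 reverses order: Q1(S) comes from Q3(Z), Q3(S) from Q1(Z).
Q1(S) = (-0.8)·4 + (-3.1) = -6.3; Q3(S) = (-0.8)·(-5) + (-3.1) = 0.9.

Q1(S) = -6.3, Q3(S) = 0.9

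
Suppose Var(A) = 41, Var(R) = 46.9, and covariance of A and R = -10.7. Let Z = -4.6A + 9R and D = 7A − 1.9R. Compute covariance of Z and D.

covariance of Z and D = -2889.808

By bilinearity, covariance of Z and D = ac·Var(A) + bd·Var(R) + (ad+bc)·covariance of A and R, with a=-4.6, b=9, c=7, d=-1.9.
ac·Var(A) = (-4.6)·7·41 = -1320.2
bd·Var(R) = 9·(-1.9)·46.9 = -801.99
(ad+bc)·covariance of A and R = (71.74)·(-10.7) = -767.618
covariance of Z and D = -1320.2 + (-801.99) + (-767.618) = -2889.808.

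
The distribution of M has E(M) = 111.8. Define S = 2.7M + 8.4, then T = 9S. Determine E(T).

E(S) = 2.7·111.8 + 8.4 = 310.26.
E(T) = 9·310.26 = 2792.34.

E(T) = 2792.34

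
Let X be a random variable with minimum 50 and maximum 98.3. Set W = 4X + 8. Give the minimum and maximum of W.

a = 4 > 0, so min(W) = a·min(X)+b = 4·50 + 8 = 208 and max(W) = 4·98.3 + 8 = 401.2.

min(W) = 208, max(W) = 401.2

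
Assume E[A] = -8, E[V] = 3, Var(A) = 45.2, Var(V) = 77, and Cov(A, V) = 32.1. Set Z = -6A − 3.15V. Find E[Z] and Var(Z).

E[Z] = 38.55, Var(Z) = 3604.6125

E[Z] = (-6)·E[A] + (-3.15)·E[V] = (-6)·(-8) + (-3.15)·3 = 38.55.
Var(Z) = a²·Var(A) + b²·Var(V) + 2ab·Cov(A, V) with a = -6, b = -3.15.
= (-6)²·45.2 + (-3.15)²·77 + 2·(-6)·(-3.15)·32.1
= 1627.2 + 764.0325 + 1213.38 = 3604.6125.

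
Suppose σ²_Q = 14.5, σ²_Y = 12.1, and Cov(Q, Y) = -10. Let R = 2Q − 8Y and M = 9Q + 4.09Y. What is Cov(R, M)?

By bilinearity, Cov(R, M) = ac·σ²_Q + bd·σ²_Y + (ad+bc)·Cov(Q, Y), with a=2, b=-8, c=9, d=4.09.
ac·σ²_Q = 2·9·14.5 = 261
bd·σ²_Y = (-8)·4.09·12.1 = -395.912
(ad+bc)·Cov(Q, Y) = (-63.82)·(-10) = 638.2
Cov(R, M) = 261 + (-395.912) + 638.2 = 503.288.

Cov(R, M) = 503.288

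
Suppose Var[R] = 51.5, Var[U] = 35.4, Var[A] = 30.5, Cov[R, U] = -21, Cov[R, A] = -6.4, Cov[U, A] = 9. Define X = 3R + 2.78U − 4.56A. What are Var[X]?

Var[X] = a²·Var[R] + b²·Var[U] + c²·Var[A] + 2ab·Cov[R, U] + 2ac·Cov[R, A] + 2bc·Cov[U, A], with a = 3, b = 2.78, c = -4.56.
= 463.5 + 273.58536 + 634.2048 + (-350.28) + 175.104 + (-228.1824)
= 967.93176.

Var[X] = 967.93176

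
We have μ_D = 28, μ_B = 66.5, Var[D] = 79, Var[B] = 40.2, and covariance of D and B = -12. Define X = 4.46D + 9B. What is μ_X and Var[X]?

μ_X = 4.46·μ_D + 9·μ_B = 4.46·28 + 9·66.5 = 723.38.
Var[X] = a²·Var[D] + b²·Var[B] + 2ab·covariance of D and B with a = 4.46, b = 9.
= 4.46²·79 + 9²·40.2 + 2·4.46·9·(-12)
= 1571.4364 + 3256.2 + (-963.36) = 3864.2764.

μ_X = 723.38, Var[X] = 3864.2764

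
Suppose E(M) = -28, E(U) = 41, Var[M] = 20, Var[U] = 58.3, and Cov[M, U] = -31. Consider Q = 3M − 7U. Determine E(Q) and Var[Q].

E(Q) = -371, Var[Q] = 4338.7

E(Q) = 3·E(M) + (-7)·E(U) = 3·(-28) + (-7)·41 = -371.
Var[Q] = a²·Var[M] + b²·Var[U] + 2ab·Cov[M, U] with a = 3, b = -7.
= 3²·20 + (-7)²·58.3 + 2·3·(-7)·(-31)
= 180 + 2856.7 + 1302 = 4338.7.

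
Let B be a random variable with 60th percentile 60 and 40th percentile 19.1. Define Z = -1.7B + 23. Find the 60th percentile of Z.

60th percentile of Z = -9.47

Since a = -1.7 < 0 the transformation is decreasing, reversing order: the 60th percentile of Z corresponds to the 40th percentile of B.
So P_{60}(Z) = a·P_{40}(B) + b = (-1.7)·19.1 + 23 = -9.47.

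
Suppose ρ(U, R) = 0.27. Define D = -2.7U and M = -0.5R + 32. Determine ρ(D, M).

Linear rescalings preserve correlation up to sign; here the slopes -2.7 and -0.5 have the same sign, so ρ(D, M) = ρ(U, R) = 0.27.

ρ(D, M) = 0.27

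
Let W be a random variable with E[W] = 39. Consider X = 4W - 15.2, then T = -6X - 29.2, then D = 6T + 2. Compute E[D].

E[D] = -5242

E[X] = 4·39 + (-15.2) = 140.8.
E[T] = (-6)·140.8 + (-29.2) = -874.
E[D] = 6·(-874) + 2 = -5242.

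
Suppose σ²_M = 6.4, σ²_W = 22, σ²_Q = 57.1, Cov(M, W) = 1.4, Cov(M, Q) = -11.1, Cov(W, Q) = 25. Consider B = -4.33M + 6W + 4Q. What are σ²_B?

σ²_B = a²·σ²_M + b²·σ²_W + c²·σ²_Q + 2ab·Cov(M, W) + 2ac·Cov(M, Q) + 2bc·Cov(W, Q), with a = -4.33, b = 6, c = 4.
= 119.99296 + 792 + 913.6 + (-72.744) + 384.504 + 1200
= 3337.35296.

σ²_B = 3337.35296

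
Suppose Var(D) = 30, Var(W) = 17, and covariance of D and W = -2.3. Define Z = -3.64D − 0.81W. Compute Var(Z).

Var(Z) = 395.07906

Var(Z) = a²·Var(D) + b²·Var(W) + 2ab·covariance of D and W with a = -3.64, b = -0.81.
= (-3.64)²·30 + (-0.81)²·17 + 2·(-3.64)·(-0.81)·(-2.3)
= 397.488 + 11.1537 + (-13.56264) = 395.07906.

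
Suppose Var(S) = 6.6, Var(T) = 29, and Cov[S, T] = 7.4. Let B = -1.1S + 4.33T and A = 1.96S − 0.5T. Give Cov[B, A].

By bilinearity, Cov[B, A] = ac·Var(S) + bd·Var(T) + (ad+bc)·Cov[S, T], with a=-1.1, b=4.33, c=1.96, d=-0.5.
ac·Var(S) = (-1.1)·1.96·6.6 = -14.2296
bd·Var(T) = 4.33·(-0.5)·29 = -62.785
(ad+bc)·Cov[S, T] = (9.0368)·7.4 = 66.87232
Cov[B, A] = -14.2296 + (-62.785) + 66.87232 = -10.14228.

Cov[B, A] = -10.14228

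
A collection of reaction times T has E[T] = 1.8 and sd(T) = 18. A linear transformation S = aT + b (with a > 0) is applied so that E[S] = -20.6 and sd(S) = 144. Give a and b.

sd(S) = a·sd(T) (a > 0), so a = 144/18 = 8.
E[S] = a·E[T] + b, so b = -20.6 − 8·1.8 = -35.

a = 8, b = -35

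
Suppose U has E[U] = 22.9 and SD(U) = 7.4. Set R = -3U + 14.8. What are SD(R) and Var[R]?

SD(R) = 22.2, Var[R] = 492.84

R = -3U + 14.8 is linear with a = -3, b = 14.8.
SD(R) = |a|·SD(U) = |-3|·7.4 = 22.2.
Var[U] = 7.4² = 54.76.
Var[R] = a²·Var[U] = (-3)²·54.76 = 492.84 (the additive constant 14.8 does not affect variance).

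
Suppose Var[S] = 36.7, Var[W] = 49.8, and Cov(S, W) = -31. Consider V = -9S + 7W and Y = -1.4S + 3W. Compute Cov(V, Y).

Cov(V, Y) = 2649.02

By bilinearity, Cov(V, Y) = ac·Var[S] + bd·Var[W] + (ad+bc)·Cov(S, W), with a=-9, b=7, c=-1.4, d=3.
ac·Var[S] = (-9)·(-1.4)·36.7 = 462.42
bd·Var[W] = 7·3·49.8 = 1045.8
(ad+bc)·Cov(S, W) = (-36.8)·(-31) = 1140.8
Cov(V, Y) = 462.42 + 1045.8 + 1140.8 = 2649.02.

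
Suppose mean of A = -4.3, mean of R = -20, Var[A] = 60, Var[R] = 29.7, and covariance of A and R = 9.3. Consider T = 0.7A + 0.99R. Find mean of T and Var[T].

mean of T = -22.81, Var[T] = 71.39877

mean of T = 0.7·mean of A + 0.99·mean of R = 0.7·(-4.3) + 0.99·(-20) = -22.81.
Var[T] = a²·Var[A] + b²·Var[R] + 2ab·covariance of A and R with a = 0.7, b = 0.99.
= 0.7²·60 + 0.99²·29.7 + 2·0.7·0.99·9.3
= 29.4 + 29.10897 + 12.8898 = 71.39877.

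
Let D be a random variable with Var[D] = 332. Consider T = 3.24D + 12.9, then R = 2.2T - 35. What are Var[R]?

Var[T] = 3.24²·332 = 3485.2032.
Var[R] = 2.2²·3485.2032 = 16868.383488.

Var[R] = 16868.383488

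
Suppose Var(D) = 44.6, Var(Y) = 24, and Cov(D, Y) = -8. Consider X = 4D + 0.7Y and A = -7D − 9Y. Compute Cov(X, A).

By bilinearity, Cov(X, A) = ac·Var(D) + bd·Var(Y) + (ad+bc)·Cov(D, Y), with a=4, b=0.7, c=-7, d=-9.
ac·Var(D) = 4·(-7)·44.6 = -1248.8
bd·Var(Y) = 0.7·(-9)·24 = -151.2
(ad+bc)·Cov(D, Y) = (-40.9)·(-8) = 327.2
Cov(X, A) = -1248.8 + (-151.2) + 327.2 = -1072.8.

Cov(X, A) = -1072.8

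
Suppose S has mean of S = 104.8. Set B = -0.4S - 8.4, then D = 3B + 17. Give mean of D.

mean of D = -133.96

mean of B = (-0.4)·104.8 + (-8.4) = -50.32.
mean of D = 3·(-50.32) + 17 = -133.96.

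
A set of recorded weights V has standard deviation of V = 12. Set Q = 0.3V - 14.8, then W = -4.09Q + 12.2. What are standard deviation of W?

standard deviation of Q = |0.3|·12 = 3.6.
standard deviation of W = |-4.09|·3.6 = 14.724.

standard deviation of W = 14.724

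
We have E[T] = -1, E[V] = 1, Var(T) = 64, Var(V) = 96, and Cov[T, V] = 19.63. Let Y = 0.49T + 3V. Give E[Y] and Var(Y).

E[Y] = 0.49·E[T] + 3·E[V] = 0.49·(-1) + 3·1 = 2.51.
Var(Y) = a²·Var(T) + b²·Var(V) + 2ab·Cov[T, V] with a = 0.49, b = 3.
= 0.49²·64 + 3²·96 + 2·0.49·3·19.63
= 15.3664 + 864 + 57.7122 = 937.0786.

E[Y] = 2.51, Var(Y) = 937.0786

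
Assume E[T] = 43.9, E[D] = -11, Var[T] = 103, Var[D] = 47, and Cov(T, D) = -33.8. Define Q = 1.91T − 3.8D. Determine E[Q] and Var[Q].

E[Q] = 125.649, Var[Q] = 1545.0751

E[Q] = 1.91·E[T] + (-3.8)·E[D] = 1.91·43.9 + (-3.8)·(-11) = 125.649.
Var[Q] = a²·Var[T] + b²·Var[D] + 2ab·Cov(T, D) with a = 1.91, b = -3.8.
= 1.91²·103 + (-3.8)²·47 + 2·1.91·(-3.8)·(-33.8)
= 375.7543 + 678.68 + 490.6408 = 1545.0751.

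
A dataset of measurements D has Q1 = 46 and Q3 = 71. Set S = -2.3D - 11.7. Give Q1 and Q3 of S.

Q1(S) = -175, Q3(S) = -117.5

a = -2.3 < 0 reverses order: Q1(S) comes from Q3(D), Q3(S) from Q1(D).
Q1(S) = (-2.3)·71 + (-11.7) = -175; Q3(S) = (-2.3)·46 + (-11.7) = -117.5.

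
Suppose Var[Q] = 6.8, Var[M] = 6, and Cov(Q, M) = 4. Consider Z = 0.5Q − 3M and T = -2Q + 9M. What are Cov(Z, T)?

Cov(Z, T) = -126.8

By bilinearity, Cov(Z, T) = ac·Var[Q] + bd·Var[M] + (ad+bc)·Cov(Q, M), with a=0.5, b=-3, c=-2, d=9.
ac·Var[Q] = 0.5·(-2)·6.8 = -6.8
bd·Var[M] = (-3)·9·6 = -162
(ad+bc)·Cov(Q, M) = (10.5)·4 = 42
Cov(Z, T) = -6.8 + (-162) + 42 = -126.8.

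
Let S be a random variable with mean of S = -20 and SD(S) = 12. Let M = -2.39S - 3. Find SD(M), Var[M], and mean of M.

M = -2.39S - 3 is linear with a = -2.39, b = -3.
SD(M) = |a|·SD(S) = |-2.39|·12 = 28.68.
Var[S] = 12² = 144.
Var[M] = a²·Var[S] = (-2.39)²·144 = 822.5424 (the additive constant -3 does not affect variance).
mean of M = a·mean of S + b = (-2.39)·(-20) + (-3) = 44.8.

SD(M) = 28.68, Var[M] = 822.5424, mean of M = 44.8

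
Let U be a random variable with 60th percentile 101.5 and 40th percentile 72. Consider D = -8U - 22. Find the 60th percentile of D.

60th percentile of D = -598

Since a = -8 < 0 the transformation is decreasing, reversing order: the 60th percentile of D corresponds to the 40th percentile of U.
So P_{60}(D) = a·P_{40}(U) + b = (-8)·72 + (-22) = -598.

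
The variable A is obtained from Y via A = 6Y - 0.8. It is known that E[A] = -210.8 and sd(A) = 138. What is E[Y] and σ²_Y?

E[Y] = -35, σ²_Y = 529

From A = 6Y - 0.8: E[A] = a·E[Y] + b, so E[Y] = (E[A] − b)/a = (-210.8 − (-0.8))/6 = -35.
σ²_A = 138² = 19044.
σ²_A = a²·σ²_Y, so σ²_Y = 19044/6² = 529.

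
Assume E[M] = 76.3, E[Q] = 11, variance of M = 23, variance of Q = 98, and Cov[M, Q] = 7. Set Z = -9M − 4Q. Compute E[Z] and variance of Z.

E[Z] = -730.7, variance of Z = 3935

E[Z] = (-9)·E[M] + (-4)·E[Q] = (-9)·76.3 + (-4)·11 = -730.7.
variance of Z = a²·variance of M + b²·variance of Q + 2ab·Cov[M, Q] with a = -9, b = -4.
= (-9)²·23 + (-4)²·98 + 2·(-9)·(-4)·7
= 1863 + 1568 + 504 = 3935.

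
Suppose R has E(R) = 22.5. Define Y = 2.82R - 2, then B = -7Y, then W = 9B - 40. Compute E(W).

E(W) = -3911.35

E(Y) = 2.82·22.5 + (-2) = 61.45.
E(B) = (-7)·61.45 = -430.15.
E(W) = 9·(-430.15) + (-40) = -3911.35.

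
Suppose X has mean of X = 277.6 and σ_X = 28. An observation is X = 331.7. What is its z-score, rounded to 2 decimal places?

z = 1.93

z = (X − mean of X) / σ_X = (331.7 − 277.6) / 28 ≈ 1.93.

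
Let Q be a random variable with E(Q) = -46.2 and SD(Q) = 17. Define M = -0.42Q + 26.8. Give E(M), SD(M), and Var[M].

M = -0.42Q + 26.8 is linear with a = -0.42, b = 26.8.
E(M) = a·E(Q) + b = (-0.42)·(-46.2) + 26.8 = 46.204.
SD(M) = |a|·SD(Q) = |-0.42|·17 = 7.14.
Var[Q] = 17² = 289.
Var[M] = a²·Var[Q] = (-0.42)²·289 = 50.9796 (the additive constant 26.8 does not affect variance).

E(M) = 46.204, SD(M) = 7.14, Var[M] = 50.9796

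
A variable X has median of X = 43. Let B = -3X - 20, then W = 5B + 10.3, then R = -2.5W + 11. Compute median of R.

median of R = 1847.75

median of B = (-3)·43 + (-20) = -149.
median of W = 5·(-149) + 10.3 = -734.7.
median of R = (-2.5)·(-734.7) + 11 = 1847.75.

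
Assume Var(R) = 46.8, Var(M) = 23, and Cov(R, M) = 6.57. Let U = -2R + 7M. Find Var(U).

Var(U) = a²·Var(R) + b²·Var(M) + 2ab·Cov(R, M) with a = -2, b = 7.
= (-2)²·46.8 + 7²·23 + 2·(-2)·7·6.57
= 187.2 + 1127 + (-183.96) = 1130.24.

Var(U) = 1130.24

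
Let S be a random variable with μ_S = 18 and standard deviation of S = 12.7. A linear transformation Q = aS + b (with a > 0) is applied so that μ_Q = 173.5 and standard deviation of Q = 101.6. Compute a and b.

standard deviation of Q = a·standard deviation of S (a > 0), so a = 101.6/12.7 = 8.
μ_Q = a·μ_S + b, so b = 173.5 − 8·18 = 29.5.

a = 8, b = 29.5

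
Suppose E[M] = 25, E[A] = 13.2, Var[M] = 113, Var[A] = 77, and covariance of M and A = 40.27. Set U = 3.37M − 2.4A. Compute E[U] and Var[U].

E[U] = 52.57, Var[U] = 1075.44218

E[U] = 3.37·E[M] + (-2.4)·E[A] = 3.37·25 + (-2.4)·13.2 = 52.57.
Var[U] = a²·Var[M] + b²·Var[A] + 2ab·covariance of M and A with a = 3.37, b = -2.4.
= 3.37²·113 + (-2.4)²·77 + 2·3.37·(-2.4)·40.27
= 1283.3297 + 443.52 + (-651.40752) = 1075.44218.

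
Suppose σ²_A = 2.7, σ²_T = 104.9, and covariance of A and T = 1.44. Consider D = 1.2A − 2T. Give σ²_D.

σ²_D = 416.576

σ²_D = a²·σ²_A + b²·σ²_T + 2ab·covariance of A and T with a = 1.2, b = -2.
= 1.2²·2.7 + (-2)²·104.9 + 2·1.2·(-2)·1.44
= 3.888 + 419.6 + (-6.912) = 416.576.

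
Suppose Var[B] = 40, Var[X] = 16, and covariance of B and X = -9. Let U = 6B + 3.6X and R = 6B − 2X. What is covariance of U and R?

By bilinearity, covariance of U and R = ac·Var[B] + bd·Var[X] + (ad+bc)·covariance of B and X, with a=6, b=3.6, c=6, d=-2.
ac·Var[B] = 6·6·40 = 1440
bd·Var[X] = 3.6·(-2)·16 = -115.2
(ad+bc)·covariance of B and X = (9.6)·(-9) = -86.4
covariance of U and R = 1440 + (-115.2) + (-86.4) = 1238.4.

covariance of U and R = 1238.4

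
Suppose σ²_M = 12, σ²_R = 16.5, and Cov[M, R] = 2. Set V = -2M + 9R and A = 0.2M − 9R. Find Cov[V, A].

By bilinearity, Cov[V, A] = ac·σ²_M + bd·σ²_R + (ad+bc)·Cov[M, R], with a=-2, b=9, c=0.2, d=-9.
ac·σ²_M = (-2)·0.2·12 = -4.8
bd·σ²_R = 9·(-9)·16.5 = -1336.5
(ad+bc)·Cov[M, R] = (19.8)·2 = 39.6
Cov[V, A] = -4.8 + (-1336.5) + 39.6 = -1301.7.

Cov[V, A] = -1301.7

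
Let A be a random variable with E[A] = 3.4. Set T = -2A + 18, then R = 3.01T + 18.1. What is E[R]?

E[T] = (-2)·3.4 + 18 = 11.2.
E[R] = 3.01·11.2 + 18.1 = 51.812.

E[R] = 51.812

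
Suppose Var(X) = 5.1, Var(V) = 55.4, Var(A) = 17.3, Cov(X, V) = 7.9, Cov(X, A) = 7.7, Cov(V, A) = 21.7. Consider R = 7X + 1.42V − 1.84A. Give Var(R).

Var(R) = a²·Var(X) + b²·Var(V) + c²·Var(A) + 2ab·Cov(X, V) + 2ac·Cov(X, A) + 2bc·Cov(V, A), with a = 7, b = 1.42, c = -1.84.
= 249.9 + 111.70856 + 58.57088 + 157.052 + (-198.352) + (-113.39552)
= 265.48392.

Var(R) = 265.48392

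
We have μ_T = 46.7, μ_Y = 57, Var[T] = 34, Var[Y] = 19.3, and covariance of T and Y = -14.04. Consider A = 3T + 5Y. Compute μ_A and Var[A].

μ_A = 425.1, Var[A] = 367.3

μ_A = 3·μ_T + 5·μ_Y = 3·46.7 + 5·57 = 425.1.
Var[A] = a²·Var[T] + b²·Var[Y] + 2ab·covariance of T and Y with a = 3, b = 5.
= 3²·34 + 5²·19.3 + 2·3·5·(-14.04)
= 306 + 482.5 + (-421.2) = 367.3.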